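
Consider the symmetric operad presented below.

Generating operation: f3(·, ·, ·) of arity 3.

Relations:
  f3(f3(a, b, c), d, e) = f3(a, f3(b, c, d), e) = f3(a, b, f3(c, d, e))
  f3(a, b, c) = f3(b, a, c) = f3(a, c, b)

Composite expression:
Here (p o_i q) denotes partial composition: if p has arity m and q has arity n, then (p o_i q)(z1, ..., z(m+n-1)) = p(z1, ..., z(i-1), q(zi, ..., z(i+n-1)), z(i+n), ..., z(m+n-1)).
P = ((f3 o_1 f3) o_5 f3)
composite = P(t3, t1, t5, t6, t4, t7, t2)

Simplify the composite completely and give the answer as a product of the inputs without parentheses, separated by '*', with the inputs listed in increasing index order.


t1 * t2 * t3 * t4 * t5 * t6 * t7

Key point: f3 commutes, so take the t-inputs in any fixed order.
f3(t3, t1, t5) collapses to t3 * t1 * t5
f3(t4, t7, t2) collapses to t4 * t7 * t2
f3(f3(t3, t1, t5), t6, f3(t4, t7, t2)) collapses to t3 * t1 * t5 * t6 * t4 * t7 * t2
rearranged into index order: t1 * t2 * t3 * t4 * t5 * t6 * t7


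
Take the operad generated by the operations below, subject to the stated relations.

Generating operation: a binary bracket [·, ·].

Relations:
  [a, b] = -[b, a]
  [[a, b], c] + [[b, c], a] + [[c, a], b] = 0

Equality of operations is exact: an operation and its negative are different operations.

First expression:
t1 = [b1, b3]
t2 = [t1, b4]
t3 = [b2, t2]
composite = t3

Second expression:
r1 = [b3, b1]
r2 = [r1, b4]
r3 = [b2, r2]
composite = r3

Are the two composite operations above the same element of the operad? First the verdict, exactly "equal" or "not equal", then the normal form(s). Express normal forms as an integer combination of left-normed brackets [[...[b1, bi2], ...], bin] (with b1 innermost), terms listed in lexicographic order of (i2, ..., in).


Reducing the first expression gives -[[[b1, b3], b4], b2]
Reducing the second expression gives [[[b1, b3], b4], b2]
The forms do not match — not equal.

not equal: they reduce to -[[[b1, b3], b4], b2] and [[[b1, b3], b4], b2]


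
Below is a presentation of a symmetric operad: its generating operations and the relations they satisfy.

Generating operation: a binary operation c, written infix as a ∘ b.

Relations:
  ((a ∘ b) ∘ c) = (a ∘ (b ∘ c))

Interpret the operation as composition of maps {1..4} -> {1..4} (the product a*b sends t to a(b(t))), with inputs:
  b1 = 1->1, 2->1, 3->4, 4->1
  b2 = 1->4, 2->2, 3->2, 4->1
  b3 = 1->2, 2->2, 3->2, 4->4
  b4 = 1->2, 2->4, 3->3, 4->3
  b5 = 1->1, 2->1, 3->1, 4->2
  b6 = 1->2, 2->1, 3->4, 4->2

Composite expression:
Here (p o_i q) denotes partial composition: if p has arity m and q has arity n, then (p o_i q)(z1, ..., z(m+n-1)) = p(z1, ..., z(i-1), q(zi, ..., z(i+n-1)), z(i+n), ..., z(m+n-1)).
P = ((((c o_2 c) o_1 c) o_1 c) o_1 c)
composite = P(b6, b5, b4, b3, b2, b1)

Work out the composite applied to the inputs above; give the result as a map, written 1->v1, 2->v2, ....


1->2, 2->2, 3->1, 4->2

(b6 ∘ b5) = 1->2, 2->2, 3->2, 4->1
((b6 ∘ b5) ∘ b4) = 1->2, 2->1, 3->2, 4->2
(((b6 ∘ b5) ∘ b4) ∘ b3) = 1->1, 2->1, 3->1, 4->2
(b2 ∘ b1) = 1->4, 2->4, 3->1, 4->4
((((b6 ∘ b5) ∘ b4) ∘ b3) ∘ (b2 ∘ b1)) = 1->2, 2->2, 3->1, 4->2


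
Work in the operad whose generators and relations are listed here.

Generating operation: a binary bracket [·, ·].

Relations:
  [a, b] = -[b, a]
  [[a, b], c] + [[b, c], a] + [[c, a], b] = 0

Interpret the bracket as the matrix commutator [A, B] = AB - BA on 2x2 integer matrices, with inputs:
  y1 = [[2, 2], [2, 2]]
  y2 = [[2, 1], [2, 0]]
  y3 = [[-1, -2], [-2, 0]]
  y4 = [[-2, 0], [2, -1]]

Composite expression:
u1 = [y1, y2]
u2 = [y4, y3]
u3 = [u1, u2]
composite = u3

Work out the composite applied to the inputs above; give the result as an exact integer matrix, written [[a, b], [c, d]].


[[8, 40], [48, -8]]

[y1, y2] = [[2, -4], [4, -2]]
[y4, y3] = [[4, 2], [-4, -4]]
[[y1, y2], [y4, y3]] = [[8, 40], [48, -8]]


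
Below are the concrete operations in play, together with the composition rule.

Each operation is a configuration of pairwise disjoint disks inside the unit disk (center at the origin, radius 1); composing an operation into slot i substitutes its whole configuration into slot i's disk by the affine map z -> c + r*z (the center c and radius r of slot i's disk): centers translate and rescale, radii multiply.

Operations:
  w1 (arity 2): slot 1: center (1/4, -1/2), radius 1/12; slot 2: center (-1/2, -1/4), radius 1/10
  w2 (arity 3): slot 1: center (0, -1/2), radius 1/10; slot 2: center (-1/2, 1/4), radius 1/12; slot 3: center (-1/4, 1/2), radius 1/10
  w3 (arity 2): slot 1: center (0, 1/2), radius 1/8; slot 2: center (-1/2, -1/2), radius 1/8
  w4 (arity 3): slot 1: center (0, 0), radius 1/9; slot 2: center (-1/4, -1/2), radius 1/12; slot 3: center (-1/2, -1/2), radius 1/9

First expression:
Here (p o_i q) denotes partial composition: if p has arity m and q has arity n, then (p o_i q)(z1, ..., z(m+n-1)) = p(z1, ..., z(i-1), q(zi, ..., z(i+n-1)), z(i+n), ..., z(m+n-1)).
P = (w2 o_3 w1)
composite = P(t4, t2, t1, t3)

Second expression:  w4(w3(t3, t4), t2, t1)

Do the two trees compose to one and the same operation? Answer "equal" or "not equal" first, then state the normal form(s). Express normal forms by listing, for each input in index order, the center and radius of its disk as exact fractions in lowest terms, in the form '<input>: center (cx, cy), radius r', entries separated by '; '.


not equal; first: t1: center (-9/40, 9/20), radius 1/120; t2: center (-1/2, 1/4), radius 1/12; t3: center (-3/10, 19/40), radius 1/100; t4: center (0, -1/2), radius 1/10; second: t1: center (-1/2, -1/2), radius 1/9; t2: center (-1/4, -1/2), radius 1/12; t3: center (0, 1/18), radius 1/72; t4: center (-1/18, -1/18), radius 1/72

Normal form of the first expression: t1: center (-9/40, 9/20), radius 1/120; t2: center (-1/2, 1/4), radius 1/12; t3: center (-3/10, 19/40), radius 1/100; t4: center (0, -1/2), radius 1/10
Normal form of the second expression: t1: center (-1/2, -1/2), radius 1/9; t2: center (-1/4, -1/2), radius 1/12; t3: center (0, 1/18), radius 1/72; t4: center (-1/18, -1/18), radius 1/72
They disagree, so not equal.


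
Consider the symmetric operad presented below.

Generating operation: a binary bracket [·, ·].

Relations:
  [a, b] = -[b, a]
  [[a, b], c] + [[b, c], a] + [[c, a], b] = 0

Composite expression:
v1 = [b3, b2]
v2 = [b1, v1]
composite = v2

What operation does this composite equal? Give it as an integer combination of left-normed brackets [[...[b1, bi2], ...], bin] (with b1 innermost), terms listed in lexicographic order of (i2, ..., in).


-[[b1, b2], b3] + [[b1, b3], b2]

Antisymmetry and Jacobi reduce to b1-anchored left-normed brackets.
Composite bracket: [b1, [b3, b2]]
The bracket unfolds into 4 signed words via [a, b] = ab - ba (2^2 = 4).
Only words starting with b1 matter:
  b1b2b3 appears with sign -1, giving the term -[[b1, b2], b3]
  b1b3b2 appears with sign +1, giving the term +[[b1, b3], b2]


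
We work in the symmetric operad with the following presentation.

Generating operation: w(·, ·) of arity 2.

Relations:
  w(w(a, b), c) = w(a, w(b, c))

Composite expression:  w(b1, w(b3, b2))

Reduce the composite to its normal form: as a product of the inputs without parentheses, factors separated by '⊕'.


b1 ⊕ b3 ⊕ b2

Every regrouping of w is equal, so read the b-inputs in written order.
w(b3, b2) collapses to b3 ⊕ b2
w(b1, w(b3, b2)) collapses to b1 ⊕ b3 ⊕ b2


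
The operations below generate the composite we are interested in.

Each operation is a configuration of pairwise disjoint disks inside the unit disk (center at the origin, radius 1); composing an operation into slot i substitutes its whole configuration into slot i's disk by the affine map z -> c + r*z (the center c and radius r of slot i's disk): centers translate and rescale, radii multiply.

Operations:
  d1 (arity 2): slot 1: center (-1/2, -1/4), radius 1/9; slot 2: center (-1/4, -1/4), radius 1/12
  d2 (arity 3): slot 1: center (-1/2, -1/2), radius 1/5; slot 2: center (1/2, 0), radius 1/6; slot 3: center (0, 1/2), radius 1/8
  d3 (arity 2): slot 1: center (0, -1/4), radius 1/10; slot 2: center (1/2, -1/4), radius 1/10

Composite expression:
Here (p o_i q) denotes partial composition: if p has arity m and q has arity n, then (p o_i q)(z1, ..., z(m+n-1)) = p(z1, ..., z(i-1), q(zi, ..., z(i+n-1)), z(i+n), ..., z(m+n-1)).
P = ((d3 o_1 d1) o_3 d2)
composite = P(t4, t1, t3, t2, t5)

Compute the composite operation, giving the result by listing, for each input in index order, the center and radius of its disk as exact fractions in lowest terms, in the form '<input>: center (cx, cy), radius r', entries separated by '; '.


Only the slot chain above each t matters under d3; compose those maps.
t4 passes through 2 substitutions, ending at center (-1/20, -11/40), radius 1/90
t1 passes through 2 substitutions, ending at center (-1/40, -11/40), radius 1/120
t3 passes through 2 substitutions, ending at center (9/20, -3/10), radius 1/50
t2 passes through 2 substitutions, ending at center (11/20, -1/4), radius 1/60
t5 passes through 2 substitutions, ending at center (1/2, -1/5), radius 1/80

t1: center (-1/40, -11/40), radius 1/120; t2: center (11/20, -1/4), radius 1/60; t3: center (9/20, -3/10), radius 1/50; t4: center (-1/20, -11/40), radius 1/90; t5: center (1/2, -1/5), radius 1/80


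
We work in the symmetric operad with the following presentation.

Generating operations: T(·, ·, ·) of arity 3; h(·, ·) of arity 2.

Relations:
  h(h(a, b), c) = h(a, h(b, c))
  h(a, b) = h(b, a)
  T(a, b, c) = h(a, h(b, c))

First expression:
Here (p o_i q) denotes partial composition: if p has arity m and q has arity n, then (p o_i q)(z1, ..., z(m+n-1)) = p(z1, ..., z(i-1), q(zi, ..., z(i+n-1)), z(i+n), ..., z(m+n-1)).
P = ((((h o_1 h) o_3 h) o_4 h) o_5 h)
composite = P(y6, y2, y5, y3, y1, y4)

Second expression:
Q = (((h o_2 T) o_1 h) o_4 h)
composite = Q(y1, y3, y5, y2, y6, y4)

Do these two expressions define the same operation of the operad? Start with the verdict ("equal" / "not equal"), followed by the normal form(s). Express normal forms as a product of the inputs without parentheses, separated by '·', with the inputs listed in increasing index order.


equal; the common form is y1 · y2 · y3 · y4 · y5 · y6

The first composite normalizes to y1 · y2 · y3 · y4 · y5 · y6
The second composite normalizes to y1 · y2 · y3 · y4 · y5 · y6
One common form — equal.


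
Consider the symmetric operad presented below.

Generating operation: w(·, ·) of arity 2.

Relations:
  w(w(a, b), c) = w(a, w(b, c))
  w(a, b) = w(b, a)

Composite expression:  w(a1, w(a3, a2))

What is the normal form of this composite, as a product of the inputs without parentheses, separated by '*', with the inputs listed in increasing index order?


a1 * a2 * a3

Any arrangement under w is one operation, so sort the a-inputs.
w(a3, a2) flattens to a3 * a2
w(a1, w(a3, a2)) flattens to a1 * a3 * a2
rearranged into index order: a1 * a2 * a3


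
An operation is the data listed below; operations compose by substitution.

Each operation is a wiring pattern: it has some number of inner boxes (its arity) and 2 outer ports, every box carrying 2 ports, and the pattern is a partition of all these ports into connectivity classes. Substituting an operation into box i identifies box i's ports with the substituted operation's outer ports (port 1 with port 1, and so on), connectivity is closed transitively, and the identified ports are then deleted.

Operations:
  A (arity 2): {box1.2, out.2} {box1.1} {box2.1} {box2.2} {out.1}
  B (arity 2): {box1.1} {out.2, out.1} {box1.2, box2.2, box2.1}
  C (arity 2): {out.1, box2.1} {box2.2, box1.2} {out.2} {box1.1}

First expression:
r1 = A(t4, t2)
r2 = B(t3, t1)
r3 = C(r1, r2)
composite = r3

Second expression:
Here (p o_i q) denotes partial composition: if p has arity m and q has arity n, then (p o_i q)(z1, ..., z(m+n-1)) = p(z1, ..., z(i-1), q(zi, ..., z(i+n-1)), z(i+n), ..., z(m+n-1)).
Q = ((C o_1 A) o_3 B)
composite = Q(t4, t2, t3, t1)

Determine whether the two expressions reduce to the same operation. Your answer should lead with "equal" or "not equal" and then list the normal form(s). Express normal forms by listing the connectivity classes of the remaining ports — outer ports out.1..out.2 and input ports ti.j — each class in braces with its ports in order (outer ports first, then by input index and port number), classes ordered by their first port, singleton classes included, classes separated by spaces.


equal — both sides give {out.1, t4.2} {out.2} {t1.1, t1.2, t3.2} {t2.1} {t2.2} {t3.1} {t4.1}

The first expression reduces to {out.1, t4.2} {out.2} {t1.1, t1.2, t3.2} {t2.1} {t2.2} {t3.1} {t4.1}
The second expression reduces to {out.1, t4.2} {out.2} {t1.1, t1.2, t3.2} {t2.1} {t2.2} {t3.1} {t4.1}
The forms coincide; equal.


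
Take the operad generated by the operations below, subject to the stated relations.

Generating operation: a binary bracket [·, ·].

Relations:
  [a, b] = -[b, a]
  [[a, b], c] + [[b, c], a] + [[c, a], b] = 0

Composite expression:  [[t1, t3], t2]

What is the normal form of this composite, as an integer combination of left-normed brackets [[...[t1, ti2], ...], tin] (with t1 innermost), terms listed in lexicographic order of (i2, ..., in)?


[[t1, t3], t2]

Skip Jacobi rewriting: expand, keep t1-initial words, read off terms.
Composite bracket: [[t1, t3], t2]
The bracket unfolds into 4 signed words via [a, b] = ab - ba (2^2 = 4).
Collect the words opening with t1:
  from t1t3t2, sign +1: term +[[t1, t3], t2]


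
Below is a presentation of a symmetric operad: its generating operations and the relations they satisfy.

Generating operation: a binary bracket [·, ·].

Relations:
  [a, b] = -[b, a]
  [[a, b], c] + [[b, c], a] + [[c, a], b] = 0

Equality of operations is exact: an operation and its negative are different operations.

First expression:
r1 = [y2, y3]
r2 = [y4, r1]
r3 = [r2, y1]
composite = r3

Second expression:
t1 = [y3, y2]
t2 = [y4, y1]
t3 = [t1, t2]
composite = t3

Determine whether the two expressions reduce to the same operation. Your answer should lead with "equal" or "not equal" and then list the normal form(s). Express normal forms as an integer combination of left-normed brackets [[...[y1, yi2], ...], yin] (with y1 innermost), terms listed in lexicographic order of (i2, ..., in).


not equal — first [[[y1, y2], y3], y4] - [[[y1, y3], y2], y4] - [[[y1, y4], y2], y3] + [[[y1, y4], y3], y2], second -[[[y1, y4], y2], y3] + [[[y1, y4], y3], y2]


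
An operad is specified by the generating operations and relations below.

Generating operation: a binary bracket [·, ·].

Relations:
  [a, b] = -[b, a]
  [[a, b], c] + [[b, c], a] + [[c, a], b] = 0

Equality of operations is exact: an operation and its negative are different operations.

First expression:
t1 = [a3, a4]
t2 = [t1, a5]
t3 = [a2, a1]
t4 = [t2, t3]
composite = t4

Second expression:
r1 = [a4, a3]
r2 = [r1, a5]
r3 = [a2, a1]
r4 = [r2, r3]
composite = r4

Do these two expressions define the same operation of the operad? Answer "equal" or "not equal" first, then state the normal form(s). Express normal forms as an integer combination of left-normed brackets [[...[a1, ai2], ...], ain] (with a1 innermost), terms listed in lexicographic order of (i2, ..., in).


not equal: they reduce to [[[[a1, a2], a3], a4], a5] - [[[[a1, a2], a4], a3], a5] - [[[[a1, a2], a5], a3], a4] + [[[[a1, a2], a5], a4], a3] and -[[[[a1, a2], a3], a4], a5] + [[[[a1, a2], a4], a3], a5] + [[[[a1, a2], a5], a3], a4] - [[[[a1, a2], a5], a4], a3]

In normal form, the first expression is [[[[a1, a2], a3], a4], a5] - [[[[a1, a2], a4], a3], a5] - [[[[a1, a2], a5], a3], a4] + [[[[a1, a2], a5], a4], a3]
In normal form, the second expression is -[[[[a1, a2], a3], a4], a5] + [[[[a1, a2], a4], a3], a5] + [[[[a1, a2], a5], a3], a4] - [[[[a1, a2], a5], a4], a3]
Different reductions; not equal.


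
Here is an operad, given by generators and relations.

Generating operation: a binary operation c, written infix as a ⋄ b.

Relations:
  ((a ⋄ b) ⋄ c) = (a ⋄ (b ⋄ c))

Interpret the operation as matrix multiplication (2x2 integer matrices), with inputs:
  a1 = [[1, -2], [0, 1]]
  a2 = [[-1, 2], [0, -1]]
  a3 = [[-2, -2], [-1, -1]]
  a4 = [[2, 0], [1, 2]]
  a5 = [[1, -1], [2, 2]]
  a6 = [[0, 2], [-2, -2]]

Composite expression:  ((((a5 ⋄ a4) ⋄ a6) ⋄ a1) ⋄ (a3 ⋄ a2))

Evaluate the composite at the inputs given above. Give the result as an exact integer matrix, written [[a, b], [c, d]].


[[6, -6], [4, -4]]


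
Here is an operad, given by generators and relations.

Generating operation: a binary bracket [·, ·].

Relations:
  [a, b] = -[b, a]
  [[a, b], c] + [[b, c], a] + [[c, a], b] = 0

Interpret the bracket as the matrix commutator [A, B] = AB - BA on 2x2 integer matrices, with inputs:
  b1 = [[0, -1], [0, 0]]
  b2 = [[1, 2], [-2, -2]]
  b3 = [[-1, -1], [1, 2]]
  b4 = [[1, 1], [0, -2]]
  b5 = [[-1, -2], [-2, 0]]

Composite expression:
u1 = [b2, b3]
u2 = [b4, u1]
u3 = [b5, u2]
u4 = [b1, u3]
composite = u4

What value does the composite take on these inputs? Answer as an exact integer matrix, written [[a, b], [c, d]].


[[21, 72], [0, -21]]

[b2, b3] = [[0, 3], [3, 0]]
[b4, [b2, b3]] = [[3, 9], [-9, -3]]
[b5, [b4, [b2, b3]]] = [[36, 3], [-21, -36]]
[b1, [b5, [b4, [b2, b3]]]] = [[21, 72], [0, -21]]


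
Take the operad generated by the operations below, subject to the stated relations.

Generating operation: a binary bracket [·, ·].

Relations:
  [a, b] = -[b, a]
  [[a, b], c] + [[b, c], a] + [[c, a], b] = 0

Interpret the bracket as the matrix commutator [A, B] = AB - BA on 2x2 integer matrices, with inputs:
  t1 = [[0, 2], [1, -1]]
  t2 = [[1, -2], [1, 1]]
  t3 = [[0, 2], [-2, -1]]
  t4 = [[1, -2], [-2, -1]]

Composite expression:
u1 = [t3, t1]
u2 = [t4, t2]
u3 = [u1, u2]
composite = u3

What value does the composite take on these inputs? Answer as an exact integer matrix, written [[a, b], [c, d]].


[[-12, -48], [60, 12]]

[t3, t1] = [[6, 0], [-3, -6]]
[t4, t2] = [[-6, -4], [-2, 6]]
[[t3, t1], [t4, t2]] = [[-12, -48], [60, 12]]


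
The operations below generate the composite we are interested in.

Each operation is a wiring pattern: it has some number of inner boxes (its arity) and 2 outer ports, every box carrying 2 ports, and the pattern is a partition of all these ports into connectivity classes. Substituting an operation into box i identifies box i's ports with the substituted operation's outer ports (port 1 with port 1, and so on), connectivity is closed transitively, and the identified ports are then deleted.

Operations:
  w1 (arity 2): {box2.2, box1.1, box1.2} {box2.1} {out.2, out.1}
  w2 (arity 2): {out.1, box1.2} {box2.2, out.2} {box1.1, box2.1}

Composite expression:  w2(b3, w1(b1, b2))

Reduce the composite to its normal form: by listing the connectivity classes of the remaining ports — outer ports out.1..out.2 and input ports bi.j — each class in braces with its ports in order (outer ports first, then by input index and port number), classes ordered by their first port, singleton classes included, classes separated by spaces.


{out.1, b3.2} {out.2, b3.1} {b1.1, b1.2, b2.2} {b2.1}

Two ports join when wires chain via w2-identified ports.
through w1, on inputs (b1, b2): {out.1, out.2} {b1.1, b1.2, b2.2} {b2.1} (out.j = stage outer ports)
through w2, on inputs (b3, b1, b2): {out.1, b3.2} {out.2, b3.1} {b1.1, b1.2, b2.2} {b2.1} (out.j = stage outer ports)


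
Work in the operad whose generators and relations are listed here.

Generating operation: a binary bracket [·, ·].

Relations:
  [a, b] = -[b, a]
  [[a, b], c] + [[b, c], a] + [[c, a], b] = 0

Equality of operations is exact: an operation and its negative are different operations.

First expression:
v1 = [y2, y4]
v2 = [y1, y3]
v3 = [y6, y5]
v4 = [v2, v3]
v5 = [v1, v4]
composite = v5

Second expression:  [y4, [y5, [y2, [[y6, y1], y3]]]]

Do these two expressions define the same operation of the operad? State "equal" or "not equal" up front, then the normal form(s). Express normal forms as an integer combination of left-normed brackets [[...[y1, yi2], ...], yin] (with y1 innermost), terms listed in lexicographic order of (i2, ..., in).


not equal; the first gives [[[[[y1, y3], y5], y6], y2], y4] - [[[[[y1, y3], y5], y6], y4], y2] - [[[[[y1, y3], y6], y5], y2], y4] + [[[[[y1, y3], y6], y5], y4], y2] and the second [[[[[y1, y6], y3], y2], y5], y4]


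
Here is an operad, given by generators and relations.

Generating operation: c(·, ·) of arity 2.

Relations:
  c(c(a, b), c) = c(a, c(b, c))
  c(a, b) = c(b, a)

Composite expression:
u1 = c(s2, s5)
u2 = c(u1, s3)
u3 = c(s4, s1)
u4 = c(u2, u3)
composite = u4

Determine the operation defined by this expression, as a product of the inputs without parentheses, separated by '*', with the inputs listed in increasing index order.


Both nesting and order wash out for c; what remains is which s's occur.
c(s2, s5) unparenthesizes to s2 * s5
c(c(s2, s5), s3) unparenthesizes to s2 * s5 * s3
c(s4, s1) unparenthesizes to s4 * s1
c(c(c(s2, s5), s3), c(s4, s1)) unparenthesizes to s2 * s5 * s3 * s4 * s1
sorting the factors by input index: s1 * s2 * s3 * s4 * s5

s1 * s2 * s3 * s4 * s5


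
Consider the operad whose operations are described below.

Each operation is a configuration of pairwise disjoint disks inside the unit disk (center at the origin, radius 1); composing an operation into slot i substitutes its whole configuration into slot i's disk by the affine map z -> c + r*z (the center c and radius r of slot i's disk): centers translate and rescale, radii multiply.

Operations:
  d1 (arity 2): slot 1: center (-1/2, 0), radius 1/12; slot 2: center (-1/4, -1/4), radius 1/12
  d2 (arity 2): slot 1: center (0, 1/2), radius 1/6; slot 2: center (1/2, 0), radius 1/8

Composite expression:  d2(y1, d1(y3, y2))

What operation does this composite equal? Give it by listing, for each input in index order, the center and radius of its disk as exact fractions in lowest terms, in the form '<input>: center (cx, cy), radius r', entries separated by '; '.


Affine substitution under d2: radii multiply and y-centers shift.
for y1, the 1-step affine chain lands on center (0, 1/2), radius 1/6
for y3, the 2-step affine chain lands on center (7/16, 0), radius 1/96
for y2, the 2-step affine chain lands on center (15/32, -1/32), radius 1/96

y1: center (0, 1/2), radius 1/6; y2: center (15/32, -1/32), radius 1/96; y3: center (7/16, 0), radius 1/96


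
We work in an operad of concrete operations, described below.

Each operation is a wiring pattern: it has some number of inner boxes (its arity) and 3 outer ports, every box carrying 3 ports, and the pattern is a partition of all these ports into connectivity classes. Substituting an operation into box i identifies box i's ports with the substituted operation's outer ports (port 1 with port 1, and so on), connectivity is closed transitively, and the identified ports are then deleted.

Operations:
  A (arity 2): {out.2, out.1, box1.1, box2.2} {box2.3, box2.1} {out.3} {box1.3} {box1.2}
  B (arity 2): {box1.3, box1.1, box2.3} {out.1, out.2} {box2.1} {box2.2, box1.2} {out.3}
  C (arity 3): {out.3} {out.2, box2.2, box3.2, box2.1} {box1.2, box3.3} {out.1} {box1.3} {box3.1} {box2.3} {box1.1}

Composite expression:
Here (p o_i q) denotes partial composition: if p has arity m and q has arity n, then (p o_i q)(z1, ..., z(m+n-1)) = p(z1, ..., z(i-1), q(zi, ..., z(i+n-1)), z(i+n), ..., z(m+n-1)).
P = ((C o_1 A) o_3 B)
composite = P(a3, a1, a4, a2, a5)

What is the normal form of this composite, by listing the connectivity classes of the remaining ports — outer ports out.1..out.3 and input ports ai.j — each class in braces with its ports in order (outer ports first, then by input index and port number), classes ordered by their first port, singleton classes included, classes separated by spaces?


{out.1} {out.2, a5.2} {out.3} {a1.1, a1.3} {a1.2, a3.1, a5.3} {a2.1} {a2.2, a4.2} {a2.3, a4.1, a4.3} {a3.2} {a3.3} {a5.1}


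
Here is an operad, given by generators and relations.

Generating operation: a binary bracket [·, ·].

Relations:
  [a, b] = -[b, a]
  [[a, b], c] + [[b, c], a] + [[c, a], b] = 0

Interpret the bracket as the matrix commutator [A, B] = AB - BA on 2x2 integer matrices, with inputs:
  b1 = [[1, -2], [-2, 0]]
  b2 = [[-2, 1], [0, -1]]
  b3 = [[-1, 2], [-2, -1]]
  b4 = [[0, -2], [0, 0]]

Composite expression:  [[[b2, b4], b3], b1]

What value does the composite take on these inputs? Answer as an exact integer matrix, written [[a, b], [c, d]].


[[0, 16], [-16, 0]]

[b2, b4] = [[0, 2], [0, 0]]
[[b2, b4], b3] = [[-4, 0], [0, 4]]
[[[b2, b4], b3], b1] = [[0, 16], [-16, 0]]


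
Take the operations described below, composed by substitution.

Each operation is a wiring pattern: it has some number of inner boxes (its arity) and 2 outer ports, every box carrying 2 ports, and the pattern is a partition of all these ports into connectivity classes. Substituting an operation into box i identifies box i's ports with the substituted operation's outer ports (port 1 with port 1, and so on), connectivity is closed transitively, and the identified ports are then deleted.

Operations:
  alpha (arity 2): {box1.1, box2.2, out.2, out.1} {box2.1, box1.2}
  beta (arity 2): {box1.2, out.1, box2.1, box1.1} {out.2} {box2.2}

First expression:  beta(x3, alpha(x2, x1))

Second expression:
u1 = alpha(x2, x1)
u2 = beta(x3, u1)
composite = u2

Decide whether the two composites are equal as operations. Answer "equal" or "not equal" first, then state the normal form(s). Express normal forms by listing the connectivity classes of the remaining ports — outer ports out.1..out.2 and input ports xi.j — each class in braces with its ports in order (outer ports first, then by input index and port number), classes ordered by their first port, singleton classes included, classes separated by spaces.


equal; both compose to {out.1, x1.2, x2.1, x3.1, x3.2} {out.2} {x1.1, x2.2}


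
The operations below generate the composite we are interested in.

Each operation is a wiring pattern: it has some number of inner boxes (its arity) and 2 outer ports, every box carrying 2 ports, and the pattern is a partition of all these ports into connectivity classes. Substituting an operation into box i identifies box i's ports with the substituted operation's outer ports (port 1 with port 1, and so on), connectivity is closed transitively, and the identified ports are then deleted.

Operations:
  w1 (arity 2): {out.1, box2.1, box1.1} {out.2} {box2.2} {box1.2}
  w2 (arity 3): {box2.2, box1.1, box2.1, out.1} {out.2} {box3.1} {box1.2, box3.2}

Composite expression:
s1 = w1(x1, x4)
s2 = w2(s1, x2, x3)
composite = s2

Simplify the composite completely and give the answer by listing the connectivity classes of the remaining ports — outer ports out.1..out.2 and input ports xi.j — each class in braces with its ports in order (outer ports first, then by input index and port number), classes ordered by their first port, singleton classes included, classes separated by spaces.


Two ports join when wires chain via w2-identified ports.
stage w1: inputs (x1, x4), connectivity {out.1, x1.1, x4.1} {out.2} {x1.2} {x4.2}, out.j its boundary
stage w2: inputs (x1, x4, x2, x3), connectivity {out.1, x1.1, x2.1, x2.2, x4.1} {out.2} {x1.2} {x3.1} {x3.2} {x4.2}, out.j its boundary

{out.1, x1.1, x2.1, x2.2, x4.1} {out.2} {x1.2} {x3.1} {x3.2} {x4.2}


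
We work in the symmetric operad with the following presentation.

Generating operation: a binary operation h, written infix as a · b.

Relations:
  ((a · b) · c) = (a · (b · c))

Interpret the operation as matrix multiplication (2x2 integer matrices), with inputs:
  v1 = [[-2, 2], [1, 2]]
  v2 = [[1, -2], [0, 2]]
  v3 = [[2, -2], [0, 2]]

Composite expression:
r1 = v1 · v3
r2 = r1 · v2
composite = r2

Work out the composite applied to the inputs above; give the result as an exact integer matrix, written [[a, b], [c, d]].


[[-4, 24], [2, 0]]

(v1 · v3) = [[-4, 8], [2, 2]]
((v1 · v3) · v2) = [[-4, 24], [2, 0]]


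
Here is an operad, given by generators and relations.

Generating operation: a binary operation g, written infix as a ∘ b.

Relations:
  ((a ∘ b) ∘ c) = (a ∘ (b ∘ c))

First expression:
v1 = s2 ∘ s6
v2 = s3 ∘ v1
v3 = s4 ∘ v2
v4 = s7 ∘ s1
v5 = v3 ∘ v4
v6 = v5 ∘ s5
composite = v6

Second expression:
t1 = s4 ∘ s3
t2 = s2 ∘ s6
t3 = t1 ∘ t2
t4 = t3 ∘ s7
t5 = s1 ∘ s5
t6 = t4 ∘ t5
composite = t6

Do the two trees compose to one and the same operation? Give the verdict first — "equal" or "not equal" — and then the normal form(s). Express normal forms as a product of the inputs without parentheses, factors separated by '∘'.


equal; both compose to s4 ∘ s3 ∘ s2 ∘ s6 ∘ s7 ∘ s1 ∘ s5

The first expression reduces to s4 ∘ s3 ∘ s2 ∘ s6 ∘ s7 ∘ s1 ∘ s5
The second expression reduces to s4 ∘ s3 ∘ s2 ∘ s6 ∘ s7 ∘ s1 ∘ s5
One common form — equal.


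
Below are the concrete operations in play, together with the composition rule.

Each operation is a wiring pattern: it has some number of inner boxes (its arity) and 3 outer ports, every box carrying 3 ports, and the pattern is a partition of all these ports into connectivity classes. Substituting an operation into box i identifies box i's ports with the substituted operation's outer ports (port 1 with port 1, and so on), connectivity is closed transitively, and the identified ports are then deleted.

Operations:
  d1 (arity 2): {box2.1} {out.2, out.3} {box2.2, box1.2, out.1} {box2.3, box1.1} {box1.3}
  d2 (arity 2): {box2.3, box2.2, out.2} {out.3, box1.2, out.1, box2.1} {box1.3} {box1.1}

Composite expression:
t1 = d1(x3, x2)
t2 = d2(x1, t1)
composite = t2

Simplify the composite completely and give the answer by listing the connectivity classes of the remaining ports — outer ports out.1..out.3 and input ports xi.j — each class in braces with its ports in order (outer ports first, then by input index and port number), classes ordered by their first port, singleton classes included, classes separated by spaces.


{out.1, out.3, x1.2, x2.2, x3.2} {out.2} {x1.1} {x1.3} {x2.1} {x2.3, x3.1} {x3.3}

Substituting into d2 glues patterns; closure does the rest.
d1 over (x3, x2) gives {out.1, x2.2, x3.2} {out.2, out.3} {x2.1} {x2.3, x3.1} {x3.3}, out.j being that stage's outer ports
d2 over (x1, x3, x2) gives {out.1, out.3, x1.2, x2.2, x3.2} {out.2} {x1.1} {x1.3} {x2.1} {x2.3, x3.1} {x3.3}, out.j being that stage's outer ports


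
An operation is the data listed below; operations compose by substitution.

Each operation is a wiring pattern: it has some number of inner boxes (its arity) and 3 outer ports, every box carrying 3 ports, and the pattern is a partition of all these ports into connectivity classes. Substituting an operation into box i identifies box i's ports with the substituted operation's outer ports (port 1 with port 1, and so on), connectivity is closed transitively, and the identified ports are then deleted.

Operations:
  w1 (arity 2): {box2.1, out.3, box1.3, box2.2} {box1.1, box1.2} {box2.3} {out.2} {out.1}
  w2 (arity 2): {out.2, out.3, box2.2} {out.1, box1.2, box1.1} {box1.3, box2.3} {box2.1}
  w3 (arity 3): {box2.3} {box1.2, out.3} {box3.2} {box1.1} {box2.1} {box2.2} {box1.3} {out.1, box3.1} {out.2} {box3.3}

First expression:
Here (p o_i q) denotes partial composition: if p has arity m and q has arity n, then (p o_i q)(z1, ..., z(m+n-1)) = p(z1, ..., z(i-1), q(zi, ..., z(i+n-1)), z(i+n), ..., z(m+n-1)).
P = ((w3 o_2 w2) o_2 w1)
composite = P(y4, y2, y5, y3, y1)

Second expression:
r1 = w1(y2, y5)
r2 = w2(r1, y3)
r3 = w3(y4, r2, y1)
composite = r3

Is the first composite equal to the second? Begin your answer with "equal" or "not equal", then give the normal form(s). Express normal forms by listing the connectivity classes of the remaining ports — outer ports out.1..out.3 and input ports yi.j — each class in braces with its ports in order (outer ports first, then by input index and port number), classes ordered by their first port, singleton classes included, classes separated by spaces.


equal: each reduces to {out.1, y1.1} {out.2} {out.3, y4.2} {y1.2} {y1.3} {y2.1, y2.2} {y2.3, y3.3, y5.1, y5.2} {y3.1} {y3.2} {y4.1} {y4.3} {y5.3}

The first composite normalizes to {out.1, y1.1} {out.2} {out.3, y4.2} {y1.2} {y1.3} {y2.1, y2.2} {y2.3, y3.3, y5.1, y5.2} {y3.1} {y3.2} {y4.1} {y4.3} {y5.3}
The second composite normalizes to {out.1, y1.1} {out.2} {out.3, y4.2} {y1.2} {y1.3} {y2.1, y2.2} {y2.3, y3.3, y5.1, y5.2} {y3.1} {y3.2} {y4.1} {y4.3} {y5.3}
The forms coincide; equal.


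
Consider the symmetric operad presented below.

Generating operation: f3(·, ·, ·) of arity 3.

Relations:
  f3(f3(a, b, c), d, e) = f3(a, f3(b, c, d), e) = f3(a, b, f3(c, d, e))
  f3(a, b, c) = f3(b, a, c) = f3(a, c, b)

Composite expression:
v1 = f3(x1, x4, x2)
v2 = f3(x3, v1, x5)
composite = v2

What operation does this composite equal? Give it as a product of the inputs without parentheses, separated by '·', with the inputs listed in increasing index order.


x1 · x2 · x3 · x4 · x5


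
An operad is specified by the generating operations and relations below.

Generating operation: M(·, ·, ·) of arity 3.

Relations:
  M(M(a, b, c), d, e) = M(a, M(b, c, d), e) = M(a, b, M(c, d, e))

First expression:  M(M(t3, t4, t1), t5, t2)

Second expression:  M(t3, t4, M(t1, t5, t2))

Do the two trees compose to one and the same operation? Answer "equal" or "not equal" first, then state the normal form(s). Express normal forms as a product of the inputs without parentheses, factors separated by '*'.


Reducing the first expression gives t3 * t4 * t1 * t5 * t2
Reducing the second expression gives t3 * t4 * t1 * t5 * t2
Same normal form: equal.

equal: each reduces to t3 * t4 * t1 * t5 * t2


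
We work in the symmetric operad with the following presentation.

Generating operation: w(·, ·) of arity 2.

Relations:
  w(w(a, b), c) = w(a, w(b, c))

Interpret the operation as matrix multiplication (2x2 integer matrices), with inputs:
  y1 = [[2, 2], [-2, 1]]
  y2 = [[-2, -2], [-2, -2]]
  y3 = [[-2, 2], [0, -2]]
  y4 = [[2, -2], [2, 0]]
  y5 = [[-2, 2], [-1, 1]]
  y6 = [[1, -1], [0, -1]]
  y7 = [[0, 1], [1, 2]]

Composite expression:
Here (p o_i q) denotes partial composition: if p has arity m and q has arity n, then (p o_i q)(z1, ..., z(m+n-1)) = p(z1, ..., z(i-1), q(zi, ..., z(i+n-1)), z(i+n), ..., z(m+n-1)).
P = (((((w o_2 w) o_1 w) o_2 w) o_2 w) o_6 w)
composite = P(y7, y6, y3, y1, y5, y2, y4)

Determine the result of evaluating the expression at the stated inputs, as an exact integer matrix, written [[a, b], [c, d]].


[[0, 0], [0, 0]]

w(y6, y3) = [[-2, 4], [0, 2]]
w(w(y6, y3), y1) = [[-12, 0], [-4, 2]]
w(y7, w(w(y6, y3), y1)) = [[-4, 2], [-20, 4]]
w(y2, y4) = [[-8, 4], [-8, 4]]
w(y5, w(y2, y4)) = [[0, 0], [0, 0]]
w(w(y7, w(w(y6, y3), y1)), w(y5, w(y2, y4))) = [[0, 0], [0, 0]]


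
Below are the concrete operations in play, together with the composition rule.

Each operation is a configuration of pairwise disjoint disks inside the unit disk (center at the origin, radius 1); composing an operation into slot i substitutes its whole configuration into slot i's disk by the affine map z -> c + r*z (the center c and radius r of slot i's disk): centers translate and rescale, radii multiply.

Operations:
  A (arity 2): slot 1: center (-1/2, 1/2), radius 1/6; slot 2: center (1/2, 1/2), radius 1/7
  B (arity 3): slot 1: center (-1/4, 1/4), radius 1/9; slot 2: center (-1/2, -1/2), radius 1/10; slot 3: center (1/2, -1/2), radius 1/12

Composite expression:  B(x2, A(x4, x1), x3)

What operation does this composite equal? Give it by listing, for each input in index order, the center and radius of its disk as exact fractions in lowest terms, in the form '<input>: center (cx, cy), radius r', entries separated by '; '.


x1: center (-9/20, -9/20), radius 1/70; x2: center (-1/4, 1/4), radius 1/9; x3: center (1/2, -1/2), radius 1/12; x4: center (-11/20, -9/20), radius 1/60

Follow each x-input down from B: c' goes to c + r*c', radius to r*r'.
input x2: composing its 1 substitution step yields center (-1/4, 1/4), radius 1/9
input x4: composing its 2 substitution steps yields center (-11/20, -9/20), radius 1/60
input x1: composing its 2 substitution steps yields center (-9/20, -9/20), radius 1/70
input x3: composing its 1 substitution step yields center (1/2, -1/2), radius 1/12


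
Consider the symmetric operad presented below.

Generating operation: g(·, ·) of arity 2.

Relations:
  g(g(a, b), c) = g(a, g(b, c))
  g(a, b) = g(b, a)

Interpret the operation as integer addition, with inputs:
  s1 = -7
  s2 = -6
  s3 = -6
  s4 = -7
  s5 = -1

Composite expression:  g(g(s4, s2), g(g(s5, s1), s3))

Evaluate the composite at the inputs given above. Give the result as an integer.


-27

g(s4, s2) = -13
g(s5, s1) = -8
g(g(s5, s1), s3) = -14
g(g(s4, s2), g(g(s5, s1), s3)) = -27


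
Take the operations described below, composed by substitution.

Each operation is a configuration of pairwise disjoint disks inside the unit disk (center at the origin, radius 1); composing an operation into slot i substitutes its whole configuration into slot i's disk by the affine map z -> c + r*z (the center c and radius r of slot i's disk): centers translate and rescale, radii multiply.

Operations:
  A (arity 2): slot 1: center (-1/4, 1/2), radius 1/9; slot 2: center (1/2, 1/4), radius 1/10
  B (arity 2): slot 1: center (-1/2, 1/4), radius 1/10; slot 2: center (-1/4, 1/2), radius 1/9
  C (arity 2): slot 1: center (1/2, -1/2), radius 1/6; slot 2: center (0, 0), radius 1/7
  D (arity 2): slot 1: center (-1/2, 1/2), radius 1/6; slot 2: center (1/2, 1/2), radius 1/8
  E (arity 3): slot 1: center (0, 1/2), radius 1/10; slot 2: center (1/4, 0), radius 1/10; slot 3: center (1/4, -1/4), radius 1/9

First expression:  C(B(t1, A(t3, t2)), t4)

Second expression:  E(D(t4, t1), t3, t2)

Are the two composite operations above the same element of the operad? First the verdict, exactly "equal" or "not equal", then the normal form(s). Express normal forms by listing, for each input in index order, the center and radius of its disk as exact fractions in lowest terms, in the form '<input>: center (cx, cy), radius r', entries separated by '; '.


not equal; first: t1: center (5/12, -11/24), radius 1/60; t2: center (101/216, -89/216), radius 1/540; t3: center (49/108, -11/27), radius 1/486; t4: center (0, 0), radius 1/7; second: t1: center (1/20, 11/20), radius 1/80; t2: center (1/4, -1/4), radius 1/9; t3: center (1/4, 0), radius 1/10; t4: center (-1/20, 11/20), radius 1/60


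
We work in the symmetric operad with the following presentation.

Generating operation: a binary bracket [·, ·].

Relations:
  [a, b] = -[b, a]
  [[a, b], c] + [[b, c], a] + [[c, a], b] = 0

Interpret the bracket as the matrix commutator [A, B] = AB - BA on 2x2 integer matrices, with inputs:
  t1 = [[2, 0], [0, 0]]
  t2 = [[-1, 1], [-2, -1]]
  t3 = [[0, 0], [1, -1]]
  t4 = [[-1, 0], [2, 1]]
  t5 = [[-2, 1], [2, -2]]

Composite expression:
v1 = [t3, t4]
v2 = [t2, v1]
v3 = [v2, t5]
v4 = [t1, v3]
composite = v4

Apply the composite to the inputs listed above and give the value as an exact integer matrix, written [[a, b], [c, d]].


[[0, -16], [-32, 0]]

[t3, t4] = [[0, 0], [-4, 0]]
[t2, [t3, t4]] = [[-4, 0], [0, 4]]
[[t2, [t3, t4]], t5] = [[0, -8], [16, 0]]
[t1, [[t2, [t3, t4]], t5]] = [[0, -16], [-32, 0]]


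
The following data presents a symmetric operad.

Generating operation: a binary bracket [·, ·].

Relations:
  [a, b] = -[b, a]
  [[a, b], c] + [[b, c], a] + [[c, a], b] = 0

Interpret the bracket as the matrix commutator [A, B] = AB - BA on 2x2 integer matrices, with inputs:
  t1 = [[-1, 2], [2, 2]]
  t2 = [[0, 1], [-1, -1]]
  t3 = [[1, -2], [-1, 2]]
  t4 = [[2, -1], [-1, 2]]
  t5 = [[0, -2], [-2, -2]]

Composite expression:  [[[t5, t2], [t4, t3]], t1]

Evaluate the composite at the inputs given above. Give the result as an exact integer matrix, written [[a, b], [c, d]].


[t5, t2] = [[4, 4], [0, -4]]
[t4, t3] = [[-1, -1], [1, 1]]
[[t5, t2], [t4, t3]] = [[4, 0], [-8, -4]]
[[[t5, t2], [t4, t3]], t1] = [[16, 16], [8, -16]]

[[16, 16], [8, -16]]


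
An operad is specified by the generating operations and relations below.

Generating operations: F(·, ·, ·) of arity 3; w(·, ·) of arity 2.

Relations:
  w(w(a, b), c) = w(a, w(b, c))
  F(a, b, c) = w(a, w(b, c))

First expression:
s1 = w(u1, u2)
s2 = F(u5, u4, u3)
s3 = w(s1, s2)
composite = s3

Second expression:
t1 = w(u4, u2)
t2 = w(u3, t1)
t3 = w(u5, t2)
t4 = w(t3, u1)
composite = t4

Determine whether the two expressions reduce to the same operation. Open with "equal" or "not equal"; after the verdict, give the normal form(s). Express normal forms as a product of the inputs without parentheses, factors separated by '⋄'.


not equal — first u1 ⋄ u2 ⋄ u5 ⋄ u4 ⋄ u3, second u5 ⋄ u3 ⋄ u4 ⋄ u2 ⋄ u1

Reducing the first expression gives u1 ⋄ u2 ⋄ u5 ⋄ u4 ⋄ u3
Reducing the second expression gives u5 ⋄ u3 ⋄ u4 ⋄ u2 ⋄ u1
Different reductions; not equal.
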